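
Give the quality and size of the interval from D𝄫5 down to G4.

Descending from Dbb5 to G4 is the same interval as ascending G4 to Dbb5.
G to D spans five letter names (G-A-B-C-D), so the interval is some kind of fifth.
A perfect fifth would be 7 semitones; G4 to Dbb5 is 5, two semitones narrower, so the interval is doubly diminished.

doubly diminished fifth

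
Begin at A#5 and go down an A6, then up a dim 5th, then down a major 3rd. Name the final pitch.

Ebb5

A#5 down an augmented sixth → C5 (10 semitones).
C5 up a diminished fifth → Gb5 (6 semitones).
Down a major third from Gb5: Ebb5 (4 semitones down).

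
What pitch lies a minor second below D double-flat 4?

The second takes the letter from D down to C.
A minor second spans 1 semitone, so from Dbb4 the target pitch is Cb4.

C flat 4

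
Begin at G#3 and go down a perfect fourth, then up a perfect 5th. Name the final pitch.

A#3

Down a perfect fourth from G#3: D#3 (5 semitones down).
D#3 up a perfect fifth → A#3 (7 semitones).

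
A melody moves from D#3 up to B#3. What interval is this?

D to B spans six letter names (D-E-F-G-A-B), so the interval is some kind of sixth.
The major sixth spans 9 semitones, and D#3 to B#3 is exactly 9 semitones — so this is a major sixth.

major 6th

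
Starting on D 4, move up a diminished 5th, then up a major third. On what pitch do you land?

C 5

Up a diminished fifth from D4: Ab4 (6 semitones up).
Ab4 up a major third → C5 (4 semitones).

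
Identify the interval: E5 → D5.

major 2nd

Descending from E5 to D5 is the same interval as ascending D5 to E5.
D to E spans two letter names (D-E): a second.
D5 to E5 is 2 semitones, matching the major second exactly, so the quality is major.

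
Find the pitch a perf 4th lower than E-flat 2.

B-flat 1

Four letter names down from E: B.
A perfect fourth is 5 semitones; 5 semitones down from Eb2 gives Bb1.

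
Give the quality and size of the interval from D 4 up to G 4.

D to G spans four letter names (D-E-F-G) — that makes it a fourth of some quality.
The perfect fourth spans 5 semitones, and D4 to G4 is exactly 5 semitones — so this is a perfect fourth.

perfect 4th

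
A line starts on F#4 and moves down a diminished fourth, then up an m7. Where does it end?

Down a diminished fourth from F#4: C##4 (4 semitones down).
Up a minor seventh from C##4: B#4 (10 semitones up).

B#4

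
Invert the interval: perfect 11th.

perfect fifth

First reduce the compound perfect eleventh to its simple form, a perfect fourth.
Inverted interval numbers add to nine, so a fourth pairs with a fifth (4 + 5 = 9).
The quality also flips — perfect stays perfect — giving a perfect fifth.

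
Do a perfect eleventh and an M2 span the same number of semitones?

No

A perfect eleventh is 17 semitones but a major second is 2 semitones — different sizes.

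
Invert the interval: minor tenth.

major 6th

First reduce the compound minor tenth to its simple form, a minor third.
Interval numbers invert to sum to nine: 3 + 6 = 9, so a third inverts to a sixth.
And minor becomes major under inversion, so we get a major sixth.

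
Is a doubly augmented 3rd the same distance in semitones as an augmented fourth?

Both span 6 semitones: a doubly augmented third and an augmented fourth are the same chromatic distance.

Yes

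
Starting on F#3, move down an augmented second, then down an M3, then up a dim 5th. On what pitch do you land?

Gbb3

F#3 down an augmented second → Eb3 (3 semitones).
A major third down from Eb3 is Cb3.
Up a diminished fifth from Cb3: Gbb3 (6 semitones up).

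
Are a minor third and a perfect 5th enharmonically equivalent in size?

A minor third is 3 semitones but a perfect fifth is 7 semitones — different sizes.

No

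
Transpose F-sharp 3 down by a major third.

D 3

Three letter names down from F: D.
A major third is 4 semitones; 4 semitones down from F#3 gives D3.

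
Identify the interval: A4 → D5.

A to D spans four letter names (A-B-C-D), so the interval is some kind of fourth.
The perfect fourth spans 5 semitones, and A4 to D5 is exactly 5 semitones — so this is a perfect fourth.

perfect 4th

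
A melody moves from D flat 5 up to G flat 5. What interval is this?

perfect fourth

D to G spans four letter names (D-E-F-G): a fourth.
Counting semitones, Db5→Gb5 is 5, which is the perfect fourth.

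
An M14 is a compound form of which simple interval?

Subtracting seven from the interval number removes an octave: 14 − 7 = 7.
So a major fourteenth is an octave plus a major seventh. The quality is unchanged.

major 7th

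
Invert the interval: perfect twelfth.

P4

First reduce the compound perfect twelfth to its simple form, a perfect fifth.
Interval numbers invert to sum to nine: 5 + 4 = 9, so a fifth inverts to a fourth.
The quality also flips — perfect stays perfect — giving a perfect fourth.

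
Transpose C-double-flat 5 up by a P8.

The letter stays C (same as the start), shifted an octave up.
A perfect octave is 12 semitones; 12 semitones up from Cbb5 gives Cbb6.

C-double-flat 6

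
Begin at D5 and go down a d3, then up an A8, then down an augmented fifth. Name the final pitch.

Down a diminished third from D5: B#4 (2 semitones down).
B#4 up an augmented octave → B##5 (13 semitones).
B##5 down an augmented fifth → E#5 (8 semitones).

E#5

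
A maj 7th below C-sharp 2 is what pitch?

D 1

The seventh takes the letter from C down to D.
Moving 11 semitones down from C#2 (the size of a major seventh) reaches D1.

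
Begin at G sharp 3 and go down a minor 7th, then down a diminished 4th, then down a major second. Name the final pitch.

Down a minor seventh from G#3: A#2 (10 semitones down).
A#2 down a diminished fourth → E##2 (4 semitones).
Down a major second from E##2: D##2 (2 semitones down).

D double-sharp 2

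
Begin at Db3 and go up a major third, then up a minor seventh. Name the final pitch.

Eb4

A major third up from Db3 is F3.
A minor seventh up from F3 is Eb4.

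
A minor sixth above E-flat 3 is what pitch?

Six letter names up from E: C.
A minor sixth spans 8 semitones, so from Eb3 the target pitch is Cb4.

C-flat 4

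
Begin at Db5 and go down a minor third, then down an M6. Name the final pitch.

A minor third down from Db5 is Bb4.
Bb4 down a major sixth → Db4 (9 semitones).

Db4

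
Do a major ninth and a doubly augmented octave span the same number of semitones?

Both span 14 semitones: a major ninth and a doubly augmented octave are the same chromatic distance.

Yes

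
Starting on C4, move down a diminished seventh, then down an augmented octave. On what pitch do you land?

A diminished seventh down from C4 is D#3.
D#3 down an augmented octave → D2 (13 semitones).

D2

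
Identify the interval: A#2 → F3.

diminished sixth

A to F spans six letter names (A-B-C-D-E-F) — that makes it a sixth of some quality.
A#2 to F3 spans 7 semitones — two semitones narrower than the major sixth (9) — giving a diminished sixth.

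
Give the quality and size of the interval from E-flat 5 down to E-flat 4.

perfect octave

Descending from Eb5 to Eb4 is the same interval as ascending Eb4 to Eb5.
E to E is the same letter name, plus an octave: an octave.
Counting semitones, Eb4→Eb5 is 12, which is the perfect octave.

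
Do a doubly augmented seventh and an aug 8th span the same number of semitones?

Both span 13 semitones: a doubly augmented seventh and an augmented octave are the same chromatic distance.

Yes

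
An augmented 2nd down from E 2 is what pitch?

D-flat 2

Two letter names down from E: D.
An augmented second is 3 semitones; 3 semitones down from E2 gives Db2.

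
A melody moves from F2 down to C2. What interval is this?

perfect 4th

Descending from F2 to C2 is the same interval as ascending C2 to F2.
C to F spans four letter names (C-D-E-F), so the interval is some kind of fourth.
C2 to F2 is 5 semitones, matching the perfect fourth exactly, so the quality is perfect.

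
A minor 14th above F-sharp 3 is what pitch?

The fourteenth's letter: F up seven letter names plus an octave → E.
Moving 22 semitones up from F#3 (the size of a minor fourteenth) reaches E5.

E 5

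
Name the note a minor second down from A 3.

Counting two letter names down from A lands on G.
Moving 1 semitone down from A3 (the size of a minor second) reaches G#3.

G-sharp 3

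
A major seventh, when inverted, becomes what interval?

m2

Interval numbers invert to sum to nine: 7 + 2 = 9, so a seventh inverts to a second.
The quality also flips — major becomes minor — giving a minor second.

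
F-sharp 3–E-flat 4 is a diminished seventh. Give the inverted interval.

Interval numbers invert to sum to nine: 7 + 2 = 9, so a seventh inverts to a second.
And diminished becomes augmented under inversion, so we get an augmented second.

A2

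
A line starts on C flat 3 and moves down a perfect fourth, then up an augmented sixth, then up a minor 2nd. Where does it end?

Down a perfect fourth from Cb3: Gb2 (5 semitones down).
Gb2 up an augmented sixth → E3 (10 semitones).
A minor second up from E3 is F3.

F 3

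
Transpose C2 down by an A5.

Counting five letter names down from C lands on F.
An augmented fifth is 8 semitones; 8 semitones down from C2 gives Fb1.

Fb1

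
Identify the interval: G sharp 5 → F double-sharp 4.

m9

Descending from G#5 to F##4 is the same interval as ascending F##4 to G#5.
F to G spans two letter names (F-G), plus an octave: a ninth.
At 13 semitones, F##4→G#5 falls one short of a major ninth: minor.
(Equivalently, a compound minor second: a minor second plus an octave.)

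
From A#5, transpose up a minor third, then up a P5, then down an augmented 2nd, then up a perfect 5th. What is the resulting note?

A#5 up a minor third → C#6 (3 semitones).
A perfect fifth up from C#6 is G#6.
G#6 down an augmented second → F6 (3 semitones).
F6 up a perfect fifth → C7 (7 semitones).

C7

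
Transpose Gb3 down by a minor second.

F3

The second takes the letter from G down to F.
A minor second spans 1 semitone, so from Gb3 the target pitch is F3.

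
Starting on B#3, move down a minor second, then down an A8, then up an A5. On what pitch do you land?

E##3

A minor second down from B#3 is A##3.
Down an augmented octave from A##3: A#2 (13 semitones down).
An augmented fifth up from A#2 is E##3.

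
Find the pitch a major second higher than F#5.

Two letter names up from F: G.
A major second is 2 semitones; 2 semitones up from F#5 gives G#5.

G#5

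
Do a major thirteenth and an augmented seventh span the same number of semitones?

No

A major thirteenth is 21 semitones but an augmented seventh is 12 semitones — different sizes.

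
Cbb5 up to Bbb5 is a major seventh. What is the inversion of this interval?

minor 2nd

Inverted interval numbers add to nine, so a seventh pairs with a second (7 + 2 = 9).
The quality also flips — major becomes minor — giving a minor second.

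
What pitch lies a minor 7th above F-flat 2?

E-double-flat 3

Seven letter names up from F: E.
Moving 10 semitones up from Fb2 (the size of a minor seventh) reaches Ebb3.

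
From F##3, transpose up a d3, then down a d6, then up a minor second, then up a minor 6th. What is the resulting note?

B3

Up a diminished third from F##3: A3 (2 semitones up).
A3 down a diminished sixth → C##3 (7 semitones).
A minor second up from C##3 is D#3.
D#3 up a minor sixth → B3 (8 semitones).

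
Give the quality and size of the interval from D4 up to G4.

perfect 4th

D to G spans four letter names (D-E-F-G), so the interval is some kind of fourth.
The perfect fourth spans 5 semitones, and D4 to G4 is exactly 5 semitones — so this is a perfect fourth.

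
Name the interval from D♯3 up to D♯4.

P8

D to D is the same letter name, plus an octave: an octave.
The perfect octave spans 12 semitones, and D#3 to D#4 is exactly 12 semitones — so this is a perfect octave.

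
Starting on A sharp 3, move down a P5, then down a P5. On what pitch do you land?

G sharp 2

Down a perfect fifth from A#3: D#3 (7 semitones down).
Down a perfect fifth from D#3: G#2 (7 semitones down).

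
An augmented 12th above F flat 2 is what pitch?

C 4

The twelfth's letter: F up five letter names plus an octave → C.
Moving 20 semitones up from Fb2 (the size of an augmented twelfth) reaches C4.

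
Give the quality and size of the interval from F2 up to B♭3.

perfect 11th

F to B spans four letter names (F-G-A-B), plus an octave: an eleventh.
The perfect eleventh spans 17 semitones, and F2 to Bb3 is exactly 17 semitones — so this is a perfect eleventh.
(Equivalently, a compound perfect fourth: a perfect fourth plus an octave.)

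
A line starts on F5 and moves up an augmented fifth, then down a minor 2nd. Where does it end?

An augmented fifth up from F5 is C#6.
Down a minor second from C#6: B#5 (1 semitone down).

B#5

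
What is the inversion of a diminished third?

augmented 6th

The rule of nine gives the new number: 9 − 3 = 6, so a third becomes a sixth.
The quality also flips — diminished becomes augmented — giving an augmented sixth.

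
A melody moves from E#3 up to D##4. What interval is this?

E to D spans seven letter names (E-F-G-A-B-C-D), so the interval is some kind of seventh.
E#3 to D##4 is 11 semitones, matching the major seventh exactly, so the quality is major.

major seventh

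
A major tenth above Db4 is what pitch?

Counting three letter names plus an octave up from D lands on F.
Moving 16 semitones up from Db4 (the size of a major tenth) reaches F5.

F5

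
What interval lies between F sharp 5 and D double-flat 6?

doubly diminished sixth

F to D spans six letter names (F-G-A-B-C-D), so the interval is some kind of sixth.
F#5 to Dbb6 spans 6 semitones — three semitones narrower than the major sixth (9) — giving a doubly diminished sixth.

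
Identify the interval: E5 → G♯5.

E to G spans three letter names (E-F-G): a third.
Counting semitones, E5→G#5 is 4, which is the major third.

major 3rd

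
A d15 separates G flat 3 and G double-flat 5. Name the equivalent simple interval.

diminished octave

Subtracting seven from the interval number removes an octave: 15 − 7 = 8.
Quality carries through unchanged, so the simple form is a diminished octave.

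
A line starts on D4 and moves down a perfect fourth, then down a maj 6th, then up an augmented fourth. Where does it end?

F#3

A perfect fourth down from D4 is A3.
Down a major sixth from A3: C3 (9 semitones down).
C3 up an augmented fourth → F#3 (6 semitones).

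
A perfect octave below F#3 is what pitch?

The letter stays F (same as the start), shifted an octave down.
A perfect octave spans 12 semitones, so from F#3 the target pitch is F#2.

F#2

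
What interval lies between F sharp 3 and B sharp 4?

F to B spans four letter names (F-G-A-B), plus an octave: an eleventh.
The perfect eleventh is 17 semitones; here we have 18, one semitone wider: augmented.
(Equivalently, a compound augmented fourth: an augmented fourth plus an octave.)

A11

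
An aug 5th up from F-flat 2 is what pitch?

The fifth takes the letter from F up to C.
Moving 8 semitones up from Fb2 (the size of an augmented fifth) reaches C3.

C 3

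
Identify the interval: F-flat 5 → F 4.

diminished 8th

Descending from Fb5 to F4 is the same interval as ascending F4 to Fb5.
F to F is the same letter name, plus an octave, so the interval is some kind of octave.
A perfect octave would be 12 semitones; F4 to Fb5 is 11, one semitone narrower, so the interval is diminished.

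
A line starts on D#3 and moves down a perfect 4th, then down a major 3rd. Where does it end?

F#2

A perfect fourth down from D#3 is A#2.
Down a major third from A#2: F#2 (4 semitones down).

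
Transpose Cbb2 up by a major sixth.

Counting six letter names up from C lands on A.
Moving 9 semitones up from Cbb2 (the size of a major sixth) reaches Abb2.

Abb2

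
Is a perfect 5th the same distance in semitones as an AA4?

Yes

A perfect fifth = 7 semitones = a doubly augmented fourth; enharmonically equal.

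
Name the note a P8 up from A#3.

A#4

An octave keeps the letter name A, an octave up from A.
A perfect octave is 12 semitones; 12 semitones up from A#3 gives A#4.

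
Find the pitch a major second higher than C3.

D3

Counting two letter names up from C lands on D.
Moving 2 semitones up from C3 (the size of a major second) reaches D3.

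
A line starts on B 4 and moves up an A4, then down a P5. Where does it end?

B4 up an augmented fourth → E#5 (6 semitones).
E#5 down a perfect fifth → A#4 (7 semitones).

A sharp 4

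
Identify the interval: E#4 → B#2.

perfect eleventh

Descending from E#4 to B#2 is the same interval as ascending B#2 to E#4.
B to E spans four letter names (B-C-D-E), plus an octave: an eleventh.
Counting semitones, B#2→E#4 is 17, which is the perfect eleventh.
(Equivalently, a compound perfect fourth: a perfect fourth plus an octave.)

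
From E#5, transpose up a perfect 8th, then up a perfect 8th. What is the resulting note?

E#5 up a perfect octave → E#6 (12 semitones).
Up a perfect octave from E#6: E#7 (12 semitones up).

E#7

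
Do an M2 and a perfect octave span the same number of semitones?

No

2 semitones (major second) vs 12 semitones (perfect octave): not equal.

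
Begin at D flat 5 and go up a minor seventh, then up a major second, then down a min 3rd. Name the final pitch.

B flat 5

Up a minor seventh from Db5: Cb6 (10 semitones up).
A major second up from Cb6 is Db6.
Down a minor third from Db6: Bb5 (3 semitones down).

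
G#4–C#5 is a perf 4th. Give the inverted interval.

Inverted interval numbers add to nine, so a fourth pairs with a fifth (4 + 5 = 9).
And perfect stays perfect under inversion, so we get a perfect fifth.

perfect fifth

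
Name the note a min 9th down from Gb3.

Two letters down from G (plus an octave) reaches F.
Moving 13 semitones down from Gb3 (the size of a minor ninth) reaches F2.

F2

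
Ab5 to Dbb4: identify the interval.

augmented 12th

Descending from Ab5 to Dbb4 is the same interval as ascending Dbb4 to Ab5.
D to A spans five letter names (D-E-F-G-A), plus an octave: a twelfth.
Dbb4 to Ab5 spans 20 semitones — one semitone wider than the perfect twelfth (19) — giving an augmented twelfth.
(Equivalently, a compound augmented fifth: an augmented fifth plus an octave.)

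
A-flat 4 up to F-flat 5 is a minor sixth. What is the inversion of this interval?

Interval numbers invert to sum to nine: 6 + 3 = 9, so a sixth inverts to a third.
The quality also flips — minor becomes major — giving a major third.

major third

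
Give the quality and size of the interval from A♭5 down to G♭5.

Descending from Ab5 to Gb5 is the same interval as ascending Gb5 to Ab5.
G to A spans two letter names (G-A): a second.
The major second spans 2 semitones, and Gb5 to Ab5 is exactly 2 semitones — so this is a major second.

major 2nd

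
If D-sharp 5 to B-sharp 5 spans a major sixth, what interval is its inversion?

minor third

The rule of nine gives the new number: 9 − 6 = 3, so a sixth becomes a third.
Quality inverts too: major becomes minor. That makes the inversion a minor third.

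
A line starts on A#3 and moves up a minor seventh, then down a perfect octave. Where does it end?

A#3 up a minor seventh → G#4 (10 semitones).
G#4 down a perfect octave → G#3 (12 semitones).

G#3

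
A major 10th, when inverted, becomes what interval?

First reduce the compound major tenth to its simple form, a major third.
Interval numbers invert to sum to nine: 3 + 6 = 9, so a third inverts to a sixth.
Quality inverts too: major becomes minor. That makes the inversion a minor sixth.

minor 6th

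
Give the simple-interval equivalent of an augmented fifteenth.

augmented 8th

Each octave removed subtracts seven from the number: 15 − 7 = 8.
That makes an augmented fifteenth a compound augmented octave — an octave plus an augmented octave.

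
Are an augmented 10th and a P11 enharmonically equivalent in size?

An augmented tenth = 17 semitones = a perfect eleventh; enharmonically equal.

Yes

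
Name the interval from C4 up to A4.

M6

C to A spans six letter names (C-D-E-F-G-A) — that makes it a sixth of some quality.
The major sixth spans 9 semitones, and C4 to A4 is exactly 9 semitones — so this is a major sixth.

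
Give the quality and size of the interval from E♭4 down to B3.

d4

Descending from Eb4 to B3 is the same interval as ascending B3 to Eb4.
B to E spans four letter names (B-C-D-E) — that makes it a fourth of some quality.
The perfect fourth is 5 semitones; here we have 4, one semitone narrower: diminished.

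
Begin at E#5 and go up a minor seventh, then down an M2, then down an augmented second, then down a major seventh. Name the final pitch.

E#5 up a minor seventh → D#6 (10 semitones).
D#6 down a major second → C#6 (2 semitones).
C#6 down an augmented second → Bb5 (3 semitones).
Bb5 down a major seventh → Cb5 (11 semitones).

Cb5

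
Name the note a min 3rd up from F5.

Ab5

Three letter names up from F: A.
A minor third spans 3 semitones, so from F5 the target pitch is Ab5.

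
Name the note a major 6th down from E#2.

G#1

Counting six letter names down from E lands on G.
Moving 9 semitones down from E#2 (the size of a major sixth) reaches G#1.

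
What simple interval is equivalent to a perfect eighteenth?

Take out 2 octaves (14 from the number): 18 − 14 = 4.
So a perfect eighteenth is 2 octaves plus a perfect fourth. The quality is unchanged.

perfect 4th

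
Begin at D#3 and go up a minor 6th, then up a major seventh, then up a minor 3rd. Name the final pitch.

D#3 up a minor sixth → B3 (8 semitones).
B3 up a major seventh → A#4 (11 semitones).
A minor third up from A#4 is C#5.

C#5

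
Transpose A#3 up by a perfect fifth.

The fifth takes the letter from A up to E.
A perfect fifth spans 7 semitones, so from A#3 the target pitch is E#4.

E#4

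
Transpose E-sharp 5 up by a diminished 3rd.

G 5

Three letter names up from E: G.
A diminished third spans 2 semitones, so from E#5 the target pitch is G5.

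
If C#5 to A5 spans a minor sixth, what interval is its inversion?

Inverted interval numbers add to nine, so a sixth pairs with a third (6 + 3 = 9).
And minor becomes major under inversion, so we get a major third.

major 3rd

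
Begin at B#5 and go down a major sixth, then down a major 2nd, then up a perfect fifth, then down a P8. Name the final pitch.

G#4

B#5 down a major sixth → D#5 (9 semitones).
D#5 down a major second → C#5 (2 semitones).
Up a perfect fifth from C#5: G#5 (7 semitones up).
G#5 down a perfect octave → G#4 (12 semitones).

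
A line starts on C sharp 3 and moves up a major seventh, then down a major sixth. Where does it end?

D sharp 3

A major seventh up from C#3 is B#3.
Down a major sixth from B#3: D#3 (9 semitones down).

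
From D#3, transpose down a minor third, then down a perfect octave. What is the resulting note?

Down a minor third from D#3: B#2 (3 semitones down).
A perfect octave down from B#2 is B#1.

B#1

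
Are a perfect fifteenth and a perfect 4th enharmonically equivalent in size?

24 semitones (perfect fifteenth) vs 5 semitones (perfect fourth): not equal.

No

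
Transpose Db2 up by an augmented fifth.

A2

Five letter names up from D: A.
Moving 8 semitones up from Db2 (the size of an augmented fifth) reaches A2.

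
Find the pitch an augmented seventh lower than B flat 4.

C double-flat 4

The seventh takes the letter from B down to C.
Moving 12 semitones down from Bb4 (the size of an augmented seventh) reaches Cbb4.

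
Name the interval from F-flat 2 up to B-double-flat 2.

perfect fourth

F to B spans four letter names (F-G-A-B): a fourth.
The perfect fourth spans 5 semitones, and Fb2 to Bbb2 is exactly 5 semitones — so this is a perfect fourth.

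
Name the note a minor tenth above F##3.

A#4

The tenth's letter: F up three letter names plus an octave → A.
Moving 15 semitones up from F##3 (the size of a minor tenth) reaches A#4.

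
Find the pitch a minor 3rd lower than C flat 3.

Three letter names down from C: A.
Moving 3 semitones down from Cb3 (the size of a minor third) reaches Ab2.

A flat 2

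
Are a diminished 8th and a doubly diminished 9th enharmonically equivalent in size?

A diminished octave spans 11 semitones, and a doubly diminished ninth also spans 11 semitones — they're enharmonic.

Yes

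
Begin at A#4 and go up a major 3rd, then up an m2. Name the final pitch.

D#5

A major third up from A#4 is C##5.
A minor second up from C##5 is D#5.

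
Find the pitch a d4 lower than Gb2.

D2

Counting four letter names down from G lands on D.
Moving 4 semitones down from Gb2 (the size of a diminished fourth) reaches D2.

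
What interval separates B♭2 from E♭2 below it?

perfect fifth

Descending from Bb2 to Eb2 is the same interval as ascending Eb2 to Bb2.
E to B spans five letter names (E-F-G-A-B): a fifth.
Counting semitones, Eb2→Bb2 is 7, which is the perfect fifth.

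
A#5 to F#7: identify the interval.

m13

A to F spans six letter names (A-B-C-D-E-F), plus an octave — that makes it a thirteenth of some quality.
A major thirteenth would be 21 semitones, but A#5 to F#7 is 20 — one semitone narrower, making it a minor thirteenth.
(Equivalently, a compound minor sixth: a minor sixth plus an octave.)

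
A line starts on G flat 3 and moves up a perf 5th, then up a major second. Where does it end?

E flat 4

Up a perfect fifth from Gb3: Db4 (7 semitones up).
A major second up from Db4 is Eb4.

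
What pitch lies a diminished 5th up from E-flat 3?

B-double-flat 3

Counting five letter names up from E lands on B.
A diminished fifth is 6 semitones; 6 semitones up from Eb3 gives Bbb3.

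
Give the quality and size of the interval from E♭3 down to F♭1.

major fourteenth

Descending from Eb3 to Fb1 is the same interval as ascending Fb1 to Eb3.
F to E spans seven letter names (F-G-A-B-C-D-E), plus an octave — that makes it a fourteenth of some quality.
The major fourteenth spans 23 semitones, and Fb1 to Eb3 is exactly 23 semitones — so this is a major fourteenth.
(Equivalently, a compound major seventh: a major seventh plus an octave.)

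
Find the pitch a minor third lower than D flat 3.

Counting three letter names down from D lands on B.
A minor third is 3 semitones; 3 semitones down from Db3 gives Bb2.

B flat 2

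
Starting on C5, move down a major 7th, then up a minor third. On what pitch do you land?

Fb4

A major seventh down from C5 is Db4.
A minor third up from Db4 is Fb4.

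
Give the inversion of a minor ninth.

M7

First reduce the compound minor ninth to its simple form, a minor second.
Inverted interval numbers add to nine, so a second pairs with a seventh (2 + 7 = 9).
Quality inverts too: minor becomes major. That makes the inversion a major seventh.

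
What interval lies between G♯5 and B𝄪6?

A10

G to B spans three letter names (G-A-B), plus an octave — that makes it a tenth of some quality.
A major tenth would be 16 semitones; G#5 to B##6 is 17, one semitone wider, so the interval is augmented.
(Equivalently, a compound augmented third: an augmented third plus an octave.)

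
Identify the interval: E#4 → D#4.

Descending from E#4 to D#4 is the same interval as ascending D#4 to E#4.
D to E spans two letter names (D-E), so the interval is some kind of second.
Counting semitones, D#4→E#4 is 2, which is the major second.

major second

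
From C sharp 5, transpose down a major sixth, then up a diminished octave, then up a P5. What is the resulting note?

B flat 5

C#5 down a major sixth → E4 (9 semitones).
A diminished octave up from E4 is Eb5.
Eb5 up a perfect fifth → Bb5 (7 semitones).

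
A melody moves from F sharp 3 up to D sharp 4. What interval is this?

F to D spans six letter names (F-G-A-B-C-D), so the interval is some kind of sixth.
F#3 to D#4 is 9 semitones, matching the major sixth exactly, so the quality is major.

major sixth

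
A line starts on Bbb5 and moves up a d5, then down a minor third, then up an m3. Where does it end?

Fbb6

Up a diminished fifth from Bbb5: Fbb6 (6 semitones up).
Fbb6 down a minor third → Dbb6 (3 semitones).
Up a minor third from Dbb6: Fbb6 (3 semitones up).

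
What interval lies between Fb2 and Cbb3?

F to C spans five letter names (F-G-A-B-C): a fifth.
Fb2 to Cbb3 spans 6 semitones — one semitone narrower than the perfect fifth (7) — giving a diminished fifth.

diminished 5th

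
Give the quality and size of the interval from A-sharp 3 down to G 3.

Descending from A#3 to G3 is the same interval as ascending G3 to A#3.
G to A spans two letter names (G-A) — that makes it a second of some quality.
A major second would be 2 semitones; G3 to A#3 is 3, one semitone wider, so the interval is augmented.

augmented second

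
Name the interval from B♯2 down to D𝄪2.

Descending from B#2 to D##2 is the same interval as ascending D##2 to B#2.
D to B spans six letter names (D-E-F-G-A-B): a sixth.
A major sixth would be 9 semitones, but D##2 to B#2 is 8 — one semitone narrower, making it a minor sixth.

minor sixth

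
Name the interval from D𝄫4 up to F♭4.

D to F spans three letter names (D-E-F) — that makes it a third of some quality.
Counting semitones, Dbb4→Fb4 is 4, which is the major third.

M3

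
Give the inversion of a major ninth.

m7

First reduce the compound major ninth to its simple form, a major second.
The rule of nine gives the new number: 9 − 2 = 7, so a second becomes a seventh.
Quality inverts too: major becomes minor. That makes the inversion a minor seventh.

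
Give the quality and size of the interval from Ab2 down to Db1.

Descending from Ab2 to Db1 is the same interval as ascending Db1 to Ab2.
D to A spans five letter names (D-E-F-G-A), plus an octave: a twelfth.
Db1 to Ab2 is 19 semitones, matching the perfect twelfth exactly, so the quality is perfect.
(Equivalently, a compound perfect fifth: a perfect fifth plus an octave.)

P12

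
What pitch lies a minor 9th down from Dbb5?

Cb4

Counting two letter names plus an octave down from D lands on C.
Moving 13 semitones down from Dbb5 (the size of a minor ninth) reaches Cb4.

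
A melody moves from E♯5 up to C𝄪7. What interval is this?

major 13th

E to C spans six letter names (E-F-G-A-B-C), plus an octave: a thirteenth.
E#5 to C##7 is 21 semitones, matching the major thirteenth exactly, so the quality is major.
(Equivalently, a compound major sixth: a major sixth plus an octave.)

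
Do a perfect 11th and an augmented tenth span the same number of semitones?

A perfect eleventh = 17 semitones = an augmented tenth; enharmonically equal.

Yes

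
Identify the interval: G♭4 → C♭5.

G to C spans four letter names (G-A-B-C): a fourth.
The perfect fourth spans 5 semitones, and Gb4 to Cb5 is exactly 5 semitones — so this is a perfect fourth.

P4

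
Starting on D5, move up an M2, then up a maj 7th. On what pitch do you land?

Up a major second from D5: E5 (2 semitones up).
E5 up a major seventh → D#6 (11 semitones).

D#6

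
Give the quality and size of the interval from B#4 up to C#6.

minor ninth

B to C spans two letter names (B-C), plus an octave, so the interval is some kind of ninth.
B#4 to C#6 is 13 semitones, a half step short of the major ninth (14), so this is minor.
(Equivalently, a compound minor second: a minor second plus an octave.)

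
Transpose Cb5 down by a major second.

Bbb4

The second takes the letter from C down to B.
Moving 2 semitones down from Cb5 (the size of a major second) reaches Bbb4.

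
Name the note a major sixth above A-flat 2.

F 3

Six letter names up from A: F.
A major sixth spans 9 semitones, so from Ab2 the target pitch is F3.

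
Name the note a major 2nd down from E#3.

D#3

Two letter names down from E: D.
Moving 2 semitones down from E#3 (the size of a major second) reaches D#3.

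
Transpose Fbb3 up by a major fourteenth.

Ebb5

The fourteenth's letter: F up seven letter names plus an octave → E.
Moving 23 semitones up from Fbb3 (the size of a major fourteenth) reaches Ebb5.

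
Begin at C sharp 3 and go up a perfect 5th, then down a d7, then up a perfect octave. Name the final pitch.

Up a perfect fifth from C#3: G#3 (7 semitones up).
A diminished seventh down from G#3 is A##2.
Up a perfect octave from A##2: A##3 (12 semitones up).

A double-sharp 3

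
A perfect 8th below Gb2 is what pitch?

An octave keeps the letter name G, an octave down from G.
Moving 12 semitones down from Gb2 (the size of a perfect octave) reaches Gb1.

Gb1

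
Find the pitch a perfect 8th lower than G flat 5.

The letter stays G (same as the start), shifted an octave down.
A perfect octave spans 12 semitones, so from Gb5 the target pitch is Gb4.

G flat 4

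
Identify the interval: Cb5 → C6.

C to C is the same letter name, plus an octave — that makes it an octave of some quality.
A perfect octave would be 12 semitones; Cb5 to C6 is 13, one semitone wider, so the interval is augmented.

augmented 8th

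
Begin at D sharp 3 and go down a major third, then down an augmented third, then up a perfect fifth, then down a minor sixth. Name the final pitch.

F 2

Down a major third from D#3: B2 (4 semitones down).
Down an augmented third from B2: Gb2 (5 semitones down).
A perfect fifth up from Gb2 is Db3.
Down a minor sixth from Db3: F2 (8 semitones down).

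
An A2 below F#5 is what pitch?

Two letter names down from F: E.
An augmented second spans 3 semitones, so from F#5 the target pitch is Eb5.

Eb5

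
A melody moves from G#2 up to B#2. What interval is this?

G to B spans three letter names (G-A-B), so the interval is some kind of third.
The major third spans 4 semitones, and G#2 to B#2 is exactly 4 semitones — so this is a major third.

M3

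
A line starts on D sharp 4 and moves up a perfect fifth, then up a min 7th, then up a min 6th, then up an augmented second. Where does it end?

F double-sharp 6

D#4 up a perfect fifth → A#4 (7 semitones).
A#4 up a minor seventh → G#5 (10 semitones).
G#5 up a minor sixth → E6 (8 semitones).
E6 up an augmented second → F##6 (3 semitones).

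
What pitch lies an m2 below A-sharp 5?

Two letter names down from A: G.
Moving 1 semitone down from A#5 (the size of a minor second) reaches G##5.

G-double-sharp 5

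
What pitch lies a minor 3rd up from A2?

C3

Three letter names up from A: C.
A minor third spans 3 semitones, so from A2 the target pitch is C3.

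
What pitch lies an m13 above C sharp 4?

A 5

The thirteenth's letter: C up six letter names plus an octave → A.
A minor thirteenth is 20 semitones; 20 semitones up from C#4 gives A5.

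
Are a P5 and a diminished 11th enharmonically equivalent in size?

A perfect fifth spans 7 semitones; a diminished eleventh spans 16 semitones. They differ by 9.

No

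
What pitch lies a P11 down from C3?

Four letters down from C (plus an octave) reaches G.
A perfect eleventh is 17 semitones; 17 semitones down from C3 gives G1.

G1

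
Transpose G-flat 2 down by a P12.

Five letters down from G (plus an octave) reaches C.
A perfect twelfth spans 19 semitones, so from Gb2 the target pitch is Cb1.

C-flat 1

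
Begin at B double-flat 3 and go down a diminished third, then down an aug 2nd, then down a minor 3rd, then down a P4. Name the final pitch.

Bbb3 down a diminished third → G3 (2 semitones).
Down an augmented second from G3: Fb3 (3 semitones down).
Down a minor third from Fb3: Db3 (3 semitones down).
Db3 down a perfect fourth → Ab2 (5 semitones).

A flat 2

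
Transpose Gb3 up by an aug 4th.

Counting four letter names up from G lands on C.
An augmented fourth is 6 semitones; 6 semitones up from Gb3 gives C4.

C4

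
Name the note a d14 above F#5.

Eb7

Seven letters up from F (plus an octave) reaches E.
A diminished fourteenth spans 21 semitones, so from F#5 the target pitch is Eb7.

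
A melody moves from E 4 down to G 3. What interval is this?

Descending from E4 to G3 is the same interval as ascending G3 to E4.
G to E spans six letter names (G-A-B-C-D-E) — that makes it a sixth of some quality.
The major sixth spans 9 semitones, and G3 to E4 is exactly 9 semitones — so this is a major sixth.

major sixth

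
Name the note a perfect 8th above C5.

An octave keeps the letter name C, an octave up from C.
A perfect octave spans 12 semitones, so from C5 the target pitch is C6.

C6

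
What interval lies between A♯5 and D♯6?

perfect fourth

A to D spans four letter names (A-B-C-D), so the interval is some kind of fourth.
Counting semitones, A#5→D#6 is 5, which is the perfect fourth.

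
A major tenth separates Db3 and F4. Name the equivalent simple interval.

major 3rd

Take out an octave (7 from the number): 10 − 7 = 3.
Quality carries through unchanged, so the simple form is a major third.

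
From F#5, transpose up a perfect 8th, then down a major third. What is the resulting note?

D6

F#5 up a perfect octave → F#6 (12 semitones).
F#6 down a major third → D6 (4 semitones).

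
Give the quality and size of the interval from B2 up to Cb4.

d9

B to C spans two letter names (B-C), plus an octave — that makes it a ninth of some quality.
A major ninth would be 14 semitones; B2 to Cb4 is 12, two semitones narrower, so the interval is diminished.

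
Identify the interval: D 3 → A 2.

perfect fourth

Descending from D3 to A2 is the same interval as ascending A2 to D3.
A to D spans four letter names (A-B-C-D): a fourth.
The perfect fourth spans 5 semitones, and A2 to D3 is exactly 5 semitones — so this is a perfect fourth.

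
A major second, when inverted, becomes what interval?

minor seventh

Inverted interval numbers add to nine, so a second pairs with a seventh (2 + 7 = 9).
Quality inverts too: major becomes minor. That makes the inversion a minor seventh.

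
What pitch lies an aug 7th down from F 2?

Counting seven letter names down from F lands on G.
An augmented seventh is 12 semitones; 12 semitones down from F2 gives Gbb1.

G-double-flat 1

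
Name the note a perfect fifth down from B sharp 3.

The fifth takes the letter from B down to E.
A perfect fifth spans 7 semitones, so from B#3 the target pitch is E#3.

E sharp 3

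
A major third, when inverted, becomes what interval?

Inverted interval numbers add to nine, so a third pairs with a sixth (3 + 6 = 9).
The quality also flips — major becomes minor — giving a minor sixth.

m6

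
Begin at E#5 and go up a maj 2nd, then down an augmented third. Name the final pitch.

D5

E#5 up a major second → F##5 (2 semitones).
F##5 down an augmented third → D5 (5 semitones).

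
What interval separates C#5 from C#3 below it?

perfect fifteenth

Descending from C#5 to C#3 is the same interval as ascending C#3 to C#5.
C to C is the same letter name, plus 2 octaves: a fifteenth.
Counting semitones, C#3→C#5 is 24, which is the perfect fifteenth.
(Equivalently, a compound perfect octave: a perfect octave plus an octave.)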